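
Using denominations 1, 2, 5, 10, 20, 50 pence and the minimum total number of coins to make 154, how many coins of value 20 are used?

154 = 3×50 + 2×2
Count of 20: 0

0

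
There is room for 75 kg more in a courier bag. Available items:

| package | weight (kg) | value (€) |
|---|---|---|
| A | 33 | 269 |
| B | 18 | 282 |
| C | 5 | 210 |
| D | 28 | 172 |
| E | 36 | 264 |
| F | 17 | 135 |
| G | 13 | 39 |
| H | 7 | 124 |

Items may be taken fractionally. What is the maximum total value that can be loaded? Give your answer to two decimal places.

980.29

Sort by value per unit weight and fill in that order.
Order: C (210/5=42.00) > H (124/7=17.71) > B (282/18=15.67) > A (269/33=8.15) > F (135/17=7.94) > E (264/36=7.33) > D (172/28=6.14) > G (39/13=3.00)
Fill: take C (5 @ 210) → take H (7 @ 124) → take B (18 @ 282) → take A (33 @ 269) → take 12/17 of F → 95.29; 75/75 used.
Total value = 980.29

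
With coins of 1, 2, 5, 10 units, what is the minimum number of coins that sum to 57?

7

57 − 5×10→7 − 1×5→2 − 1×2→0
Total coins = 5 + 1 + 1 = 7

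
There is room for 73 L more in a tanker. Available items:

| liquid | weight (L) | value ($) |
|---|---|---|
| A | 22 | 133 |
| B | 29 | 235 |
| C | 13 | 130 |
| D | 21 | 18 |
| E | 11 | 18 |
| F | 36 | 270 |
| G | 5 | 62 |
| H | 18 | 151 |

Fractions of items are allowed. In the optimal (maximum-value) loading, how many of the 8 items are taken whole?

Greedy by value/weight ratio, highest first.
Order: G (62/5=12.40) > C (130/13=10.00) > H (151/18=8.39) > B (235/29=8.10) > F (270/36=7.50) > A (133/22=6.05) > E (18/11=1.64) > D (18/21=0.86)
Fill: take G (5 @ 62) → take C (13 @ 130) → take H (18 @ 151) → take B (29 @ 235) → take 8/36 of F → 60.00; 73/73 used.
4 item(s) taken whole; one partial (take 8/36 of F).

4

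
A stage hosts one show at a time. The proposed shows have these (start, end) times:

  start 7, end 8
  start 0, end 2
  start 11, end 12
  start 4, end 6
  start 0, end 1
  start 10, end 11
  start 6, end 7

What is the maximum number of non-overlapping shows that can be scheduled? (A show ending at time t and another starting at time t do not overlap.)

Sorted by end: (0,1)  (0,2)  (4,6)  (6,7)  (7,8)  (10,11)  (11,12)
take (0,1); skip (0,2); take (4,6); take (6,7); take (7,8); take (10,11); take (11,12).
Selected 6 shows.

6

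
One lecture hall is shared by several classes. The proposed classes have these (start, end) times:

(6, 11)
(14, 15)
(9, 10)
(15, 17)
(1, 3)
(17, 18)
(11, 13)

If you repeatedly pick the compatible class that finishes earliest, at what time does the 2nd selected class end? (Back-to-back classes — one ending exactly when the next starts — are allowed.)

10

Order by finish time; keep every interval that doesn't clash with the previous kept one.
Sorted by end: (1,3)  (9,10)  (6,11)  (11,13)  (14,15)  (15,17)  (17,18)
take (1,3); take (9,10); skip (6,11); take (11,13); take (14,15); take (15,17); take (17,18).
Selected: (1,3) (9,10) (11,13) (14,15) (15,17) (17,18)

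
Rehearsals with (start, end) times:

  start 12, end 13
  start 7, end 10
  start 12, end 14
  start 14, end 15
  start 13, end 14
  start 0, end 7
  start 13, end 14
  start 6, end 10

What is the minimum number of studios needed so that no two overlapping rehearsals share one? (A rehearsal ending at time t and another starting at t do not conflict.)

The answer is the maximum number of intervals overlapping at any instant.
Events (time:±→running): 0:+→1 6:+→2 7:-→1 7:+→2 10:-→1 10:-→0 12:+→1 12:+→2 13:-→1 13:+→2 13:+→3 … peak 3.

3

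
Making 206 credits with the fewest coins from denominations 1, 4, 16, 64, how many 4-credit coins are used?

206 − 3×64→14 − 3×4→2 − 2×1→0
Count of 4: 3

3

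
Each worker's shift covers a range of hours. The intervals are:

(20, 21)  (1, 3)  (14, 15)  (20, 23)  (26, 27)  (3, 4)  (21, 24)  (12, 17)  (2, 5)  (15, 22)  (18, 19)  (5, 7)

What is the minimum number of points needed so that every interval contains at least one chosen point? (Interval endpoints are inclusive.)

6

Sort by right endpoint; whenever an interval is uncovered, place a point at its right end.
By right end: [1,3]  [3,4]  [2,5]  [5,7]  [14,15]  [12,17]  [18,19]  [20,21]  [15,22]  [20,23]  [21,24]  [26,27]
[1,3] uncovered → point at 3; [5,7] uncovered → point at 7; [14,15] uncovered → point at 15; [18,19] uncovered → point at 19; [20,21] uncovered → point at 21; [26,27] uncovered → point at 27.
Points: 3, 7, 15, 19, 21, 27 (6 total).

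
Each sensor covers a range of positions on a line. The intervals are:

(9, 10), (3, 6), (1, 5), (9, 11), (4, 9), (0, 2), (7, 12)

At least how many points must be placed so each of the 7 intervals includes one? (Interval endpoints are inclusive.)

3

Process intervals by earliest right end; each time one isn't hit yet, stab at its right endpoint.
By right end: [0,2]  [1,5]  [3,6]  [4,9]  [9,10]  [9,11]  [7,12]
[0,2] uncovered → point at 2; [3,6] uncovered → point at 6; [9,10] uncovered → point at 10.
Points: 2, 6, 10 (3 total).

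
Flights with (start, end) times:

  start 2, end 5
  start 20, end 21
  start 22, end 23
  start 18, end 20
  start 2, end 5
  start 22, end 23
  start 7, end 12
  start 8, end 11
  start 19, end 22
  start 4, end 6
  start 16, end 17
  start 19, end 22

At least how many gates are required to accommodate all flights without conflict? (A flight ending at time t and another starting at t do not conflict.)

3

The answer is the maximum number of intervals overlapping at any instant.
Events (time:±→running): 2:+→1 2:+→2 4:+→3 … peak 3.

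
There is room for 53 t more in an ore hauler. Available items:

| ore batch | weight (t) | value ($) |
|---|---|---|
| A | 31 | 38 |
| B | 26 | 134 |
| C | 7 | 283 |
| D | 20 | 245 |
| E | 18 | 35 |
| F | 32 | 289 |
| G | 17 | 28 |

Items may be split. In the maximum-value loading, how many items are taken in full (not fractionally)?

2

Ratios (sorted): C 40.43, D 12.25, F 9.03, B 5.15, E 1.94, G 1.65, A 1.23
take C (7 @ 283); take D (20 @ 245); take 26/32 of F → 234.81. Capacity used 53/53.
2 item(s) taken whole; one partial (take 26/32 of F).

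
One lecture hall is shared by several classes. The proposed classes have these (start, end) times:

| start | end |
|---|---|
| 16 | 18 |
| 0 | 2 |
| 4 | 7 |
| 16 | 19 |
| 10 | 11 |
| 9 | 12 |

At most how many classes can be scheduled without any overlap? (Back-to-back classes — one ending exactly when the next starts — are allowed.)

4

Sorted by end: (0,2)  (4,7)  (10,11)  (9,12)  (16,18)  (16,19)
take (0,2); take (4,7); take (10,11); take (16,18).
Selected 4 classes.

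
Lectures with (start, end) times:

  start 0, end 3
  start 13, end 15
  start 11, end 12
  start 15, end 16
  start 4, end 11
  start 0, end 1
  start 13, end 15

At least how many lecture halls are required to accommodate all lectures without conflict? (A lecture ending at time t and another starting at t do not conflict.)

2

starts: [0, 0, 4, 11, 13, 13, 15]
ends:   [1, 3, 11, 12, 15, 15, 16]
s0→1 s0→2  — peak 2.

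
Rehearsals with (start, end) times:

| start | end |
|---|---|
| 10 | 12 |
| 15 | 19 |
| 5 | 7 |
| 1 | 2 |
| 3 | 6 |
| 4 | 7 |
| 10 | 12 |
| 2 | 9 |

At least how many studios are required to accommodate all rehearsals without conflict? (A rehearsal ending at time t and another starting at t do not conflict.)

4

The answer is the maximum number of intervals overlapping at any instant.
Events (time:±→running): 1:+→1 2:-→0 2:+→1 3:+→2 4:+→3 5:+→4 … peak 4.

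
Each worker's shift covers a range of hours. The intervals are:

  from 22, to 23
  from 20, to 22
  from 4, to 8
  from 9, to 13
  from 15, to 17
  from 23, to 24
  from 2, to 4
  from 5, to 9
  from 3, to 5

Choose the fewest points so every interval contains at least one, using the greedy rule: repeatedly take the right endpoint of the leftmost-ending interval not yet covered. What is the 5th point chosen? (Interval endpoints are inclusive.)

24

Sorted: [2,4] [3,5] [4,8] [5,9] [9,13] [15,17] [20,22] [22,23] [23,24]
{[2,4],[3,5],[4,8]} hit by 4; {[5,9],[9,13]} hit by 9; {[15,17]} hit by 17; {[20,22],[22,23]} hit by 22; {[23,24]} hit by 24.
Points: 4, 9, 17, 22, 24 (5 total).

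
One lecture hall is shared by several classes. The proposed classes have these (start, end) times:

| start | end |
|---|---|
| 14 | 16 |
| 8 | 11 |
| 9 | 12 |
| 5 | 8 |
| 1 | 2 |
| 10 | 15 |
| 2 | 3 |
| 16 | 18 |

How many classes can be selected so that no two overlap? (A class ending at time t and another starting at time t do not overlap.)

6

Sorted by end: (1,2)  (2,3)  (5,8)  (8,11)  (9,12)  (10,15)  (14,16)  (16,18)
take (1,2); take (2,3); take (5,8); take (8,11); skip (9,12); skip (10,15); take (14,16); take (16,18).
Selected 6 classes.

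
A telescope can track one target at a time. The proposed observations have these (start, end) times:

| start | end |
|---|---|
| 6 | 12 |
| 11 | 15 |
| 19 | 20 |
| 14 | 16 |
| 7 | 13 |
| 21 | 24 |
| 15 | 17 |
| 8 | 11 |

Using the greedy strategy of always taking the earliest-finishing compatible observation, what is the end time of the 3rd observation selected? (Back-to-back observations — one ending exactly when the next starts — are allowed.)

17

By end time: (8,11), (6,12), (7,13), (11,15), (14,16), (15,17), (19,20), (21,24).
Pick (8,11); next start ≥ 11 → (11,15); next start ≥ 15 → (15,17); next start ≥ 17 → (19,20); next start ≥ 20 → (21,24).
Selected: (8,11) (11,15) (15,17) (19,20) (21,24)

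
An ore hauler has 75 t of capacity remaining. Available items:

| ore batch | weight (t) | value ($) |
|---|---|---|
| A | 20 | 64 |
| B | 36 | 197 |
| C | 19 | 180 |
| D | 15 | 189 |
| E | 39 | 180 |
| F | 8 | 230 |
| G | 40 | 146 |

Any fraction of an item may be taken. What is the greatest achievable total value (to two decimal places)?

779.58

Ratios (sorted): F 28.75, D 12.60, C 9.47, B 5.47, E 4.62, G 3.65, A 3.20
take F (8 @ 230); take D (15 @ 189); take C (19 @ 180); take 33/36 of B → 180.58. Capacity used 75/75.
Total value = 779.58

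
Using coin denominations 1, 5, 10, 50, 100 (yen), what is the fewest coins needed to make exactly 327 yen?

8

Use the largest denomination that fits, subtract, and repeat.
327 = 3×100 + 2×10 + 1×5 + 2×1
Total coins = 3 + 2 + 1 + 2 = 8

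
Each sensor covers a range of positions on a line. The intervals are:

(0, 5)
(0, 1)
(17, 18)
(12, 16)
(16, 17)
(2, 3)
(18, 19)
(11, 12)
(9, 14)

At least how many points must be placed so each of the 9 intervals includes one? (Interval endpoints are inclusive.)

By right end: [0,1]  [2,3]  [0,5]  [11,12]  [9,14]  [12,16]  [16,17]  [17,18]  [18,19]
[0,1] uncovered → point at 1; [2,3] uncovered → point at 3; [11,12] uncovered → point at 12; [16,17] uncovered → point at 17; [18,19] uncovered → point at 19.
Points: 1, 3, 12, 17, 19 (5 total).

5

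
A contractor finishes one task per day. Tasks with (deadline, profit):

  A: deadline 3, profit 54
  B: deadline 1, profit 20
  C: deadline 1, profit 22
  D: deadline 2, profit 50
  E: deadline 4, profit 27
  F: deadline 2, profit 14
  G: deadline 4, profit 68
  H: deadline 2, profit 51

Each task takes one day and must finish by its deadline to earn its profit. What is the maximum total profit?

223

Take jobs in profit order; each goes to the latest open slot no later than its deadline.
By profit: G(d4,68), A(d3,54), H(d2,51), D(d2,50), E(d4,27), C(d1,22), B(d1,20), F(d2,14)
G→slot 4; A→slot 3; H→slot 2; D→slot 1; E skipped; C skipped; B skipped; F skipped.
Profit = 50 + 51 + 54 + 68 = 223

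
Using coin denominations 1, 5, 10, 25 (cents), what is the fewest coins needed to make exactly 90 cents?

5

Use the largest denomination that fits, subtract, and repeat.
90 = 3×25 + 1×10 + 1×5
Total coins = 3 + 1 + 1 = 5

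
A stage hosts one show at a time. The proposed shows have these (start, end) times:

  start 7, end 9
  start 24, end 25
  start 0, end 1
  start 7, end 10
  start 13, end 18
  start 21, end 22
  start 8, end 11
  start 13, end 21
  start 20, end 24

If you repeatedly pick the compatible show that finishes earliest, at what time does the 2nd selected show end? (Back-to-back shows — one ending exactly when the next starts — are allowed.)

9

Greedy by earliest finish: after sorting by end time, pick each interval compatible with the last pick.
Sorted by end: (0,1)  (7,9)  (7,10)  (8,11)  (13,18)  (13,21)  (21,22)  (20,24)  (24,25)
take (0,1); take (7,9); skip (7,10); take (13,18); skip (13,21); take (21,22); take (24,25).
Selected: (0,1) (7,9) (13,18) (21,22) (24,25)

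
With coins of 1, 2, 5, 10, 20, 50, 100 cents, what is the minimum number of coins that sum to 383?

8

383 − 3×100→83 − 1×50→33 − 1×20→13 − 1×10→3 − 1×2→1 − 1×1→0
Total coins = 3 + 1 + 1 + 1 + 1 + 1 = 8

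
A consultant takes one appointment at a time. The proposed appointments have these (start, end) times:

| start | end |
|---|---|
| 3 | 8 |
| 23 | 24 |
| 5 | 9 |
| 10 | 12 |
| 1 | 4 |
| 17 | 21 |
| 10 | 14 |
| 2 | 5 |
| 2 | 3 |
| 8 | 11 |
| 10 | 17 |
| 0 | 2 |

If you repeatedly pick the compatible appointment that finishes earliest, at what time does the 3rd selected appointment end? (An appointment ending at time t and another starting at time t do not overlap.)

By end time: (0,2), (2,3), (1,4), (2,5), (3,8), (5,9), (8,11), (10,12), (10,14), (10,17), (17,21), (23,24).
Pick (0,2); next start ≥ 2 → (2,3); next start ≥ 3 → (3,8); next start ≥ 8 → (8,11); next start ≥ 11 → (17,21); next start ≥ 21 → (23,24).
Selected: (0,2) (2,3) (3,8) (8,11) (17,21) (23,24)

8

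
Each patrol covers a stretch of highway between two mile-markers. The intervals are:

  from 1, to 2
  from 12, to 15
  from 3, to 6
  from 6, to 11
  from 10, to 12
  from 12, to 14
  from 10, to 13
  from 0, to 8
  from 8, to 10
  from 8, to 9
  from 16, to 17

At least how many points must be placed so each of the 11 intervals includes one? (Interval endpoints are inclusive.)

Sort by right endpoint; whenever an interval is uncovered, place a point at its right end.
By right end: [1,2]  [3,6]  [0,8]  [8,9]  [8,10]  [6,11]  [10,12]  [10,13]  [12,14]  [12,15]  [16,17]
[1,2] uncovered → point at 2; [3,6] uncovered → point at 6; [8,9] uncovered → point at 9; [10,12] uncovered → point at 12; [16,17] uncovered → point at 17.
Points: 2, 6, 9, 12, 17 (5 total).

5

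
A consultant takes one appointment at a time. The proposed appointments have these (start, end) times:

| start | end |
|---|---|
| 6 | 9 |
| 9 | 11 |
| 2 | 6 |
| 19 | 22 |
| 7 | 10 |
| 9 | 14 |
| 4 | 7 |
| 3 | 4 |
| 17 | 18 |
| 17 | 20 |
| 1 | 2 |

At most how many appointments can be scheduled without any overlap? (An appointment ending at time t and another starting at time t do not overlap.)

6

Order by finish time; keep every interval that doesn't clash with the previous kept one.
By end time: (1,2), (3,4), (2,6), (4,7), (6,9), (7,10), (9,11), (9,14), (17,18), (17,20), (19,22).
Pick (1,2); next start ≥ 2 → (3,4); next start ≥ 4 → (4,7); next start ≥ 7 → (7,10); next start ≥ 10 → (17,18); next start ≥ 18 → (19,22).
Selected 6 appointments.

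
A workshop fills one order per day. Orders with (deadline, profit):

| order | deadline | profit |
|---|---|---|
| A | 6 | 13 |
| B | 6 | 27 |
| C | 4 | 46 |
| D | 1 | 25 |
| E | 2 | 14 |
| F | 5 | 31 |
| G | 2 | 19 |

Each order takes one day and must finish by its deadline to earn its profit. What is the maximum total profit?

By profit: C(d4,46), F(d5,31), B(d6,27), D(d1,25), G(d2,19), E(d2,14), A(d6,13)
C→slot 4; F→slot 5; B→slot 6; D→slot 1; G→slot 2; E skipped; A→slot 3.
Profit = 25 + 19 + 13 + 46 + 31 + 27 = 161

161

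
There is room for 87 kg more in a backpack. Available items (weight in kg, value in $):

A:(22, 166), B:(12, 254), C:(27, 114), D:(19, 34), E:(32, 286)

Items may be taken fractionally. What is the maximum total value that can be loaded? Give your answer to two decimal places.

794.67

Sort by value per unit weight and fill in that order.
Ratios (sorted): B 21.17, E 8.94, A 7.55, C 4.22, D 1.79
take B (12 @ 254); take E (32 @ 286); take A (22 @ 166); take 21/27 of C → 88.67. Capacity used 87/87.
Total value = 794.67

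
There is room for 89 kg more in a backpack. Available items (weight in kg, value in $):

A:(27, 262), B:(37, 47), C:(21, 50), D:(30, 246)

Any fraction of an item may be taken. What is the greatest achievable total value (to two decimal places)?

571.97

Ratios (sorted): A 9.70, D 8.20, C 2.38, B 1.27
take A (27 @ 262); take D (30 @ 246); take C (21 @ 50); take 11/37 of B → 13.97. Capacity used 89/89.
Total value = 571.97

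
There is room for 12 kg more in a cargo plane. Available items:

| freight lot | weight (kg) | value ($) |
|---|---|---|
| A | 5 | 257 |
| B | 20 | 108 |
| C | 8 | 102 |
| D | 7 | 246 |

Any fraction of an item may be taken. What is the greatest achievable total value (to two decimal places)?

503.00

Ratios (sorted): A 51.40, D 35.14, C 12.75, B 5.40
take A (5 @ 257); take D (7 @ 246). Capacity used 12/12.
Total value = 503.00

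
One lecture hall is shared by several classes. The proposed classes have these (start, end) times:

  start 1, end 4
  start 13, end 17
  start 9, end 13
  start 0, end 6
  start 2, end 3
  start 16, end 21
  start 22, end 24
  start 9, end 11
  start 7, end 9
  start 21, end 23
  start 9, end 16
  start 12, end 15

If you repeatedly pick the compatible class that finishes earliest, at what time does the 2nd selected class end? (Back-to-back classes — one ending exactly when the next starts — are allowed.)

Order by finish time; keep every interval that doesn't clash with the previous kept one.
By end time: (2,3), (1,4), (0,6), (7,9), (9,11), (9,13), (12,15), (9,16), (13,17), (16,21), (21,23), (22,24).
Pick (2,3); next start ≥ 3 → (7,9); next start ≥ 9 → (9,11); next start ≥ 11 → (12,15); next start ≥ 15 → (16,21); next start ≥ 21 → (21,23).
Selected: (2,3) (7,9) (9,11) (12,15) (16,21) (21,23)

9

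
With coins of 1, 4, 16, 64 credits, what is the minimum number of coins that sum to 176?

Greedy: take as many of the largest coin as possible, then repeat with the remainder.
176 = 2×64 + 3×16
Total coins = 2 + 3 = 5

5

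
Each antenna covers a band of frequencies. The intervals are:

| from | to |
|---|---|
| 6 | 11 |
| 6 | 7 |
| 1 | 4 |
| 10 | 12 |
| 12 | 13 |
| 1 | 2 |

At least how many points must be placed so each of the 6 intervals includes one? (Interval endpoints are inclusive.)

By right end: [1,2]  [1,4]  [6,7]  [6,11]  [10,12]  [12,13]
[1,2] uncovered → point at 2; [6,7] uncovered → point at 7; [10,12] uncovered → point at 12.
Points: 2, 7, 12 (3 total).

3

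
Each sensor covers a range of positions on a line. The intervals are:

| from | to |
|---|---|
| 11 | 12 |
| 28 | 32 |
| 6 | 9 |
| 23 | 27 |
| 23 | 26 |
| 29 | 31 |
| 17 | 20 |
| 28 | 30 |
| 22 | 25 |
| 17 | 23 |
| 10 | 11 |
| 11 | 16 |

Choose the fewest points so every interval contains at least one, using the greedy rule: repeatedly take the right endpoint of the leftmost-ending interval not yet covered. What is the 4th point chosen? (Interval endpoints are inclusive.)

Process intervals by earliest right end; each time one isn't hit yet, stab at its right endpoint.
Sorted: [6,9] [10,11] [11,12] [11,16] [17,20] [17,23] [22,25] [23,26] [23,27] [28,30] [29,31] [28,32]
{[6,9]} hit by 9; {[10,11],[11,12],[11,16]} hit by 11; {[17,20],[17,23]} hit by 20; {[22,25],[23,26],[23,27]} hit by 25; {[28,30],[29,31],[28,32]} hit by 30.
Points: 9, 11, 20, 25, 30 (5 total).

25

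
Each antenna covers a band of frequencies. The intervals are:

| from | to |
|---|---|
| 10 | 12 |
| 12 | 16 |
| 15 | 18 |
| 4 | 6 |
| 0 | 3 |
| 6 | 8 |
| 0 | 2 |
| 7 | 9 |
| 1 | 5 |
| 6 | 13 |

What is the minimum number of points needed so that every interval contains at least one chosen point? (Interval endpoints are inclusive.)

5

Process intervals by earliest right end; each time one isn't hit yet, stab at its right endpoint.
By right end: [0,2]  [0,3]  [1,5]  [4,6]  [6,8]  [7,9]  [10,12]  [6,13]  [12,16]  [15,18]
[0,2] uncovered → point at 2; [4,6] uncovered → point at 6; [7,9] uncovered → point at 9; [10,12] uncovered → point at 12; [15,18] uncovered → point at 18.
Points: 2, 6, 9, 12, 18 (5 total).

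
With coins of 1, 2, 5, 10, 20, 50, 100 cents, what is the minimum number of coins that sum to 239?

7

Use the largest denomination that fits, subtract, and repeat.
239 − 2×100→39 − 1×20→19 − 1×10→9 − 1×5→4 − 2×2→0
Total coins = 2 + 1 + 1 + 1 + 2 = 7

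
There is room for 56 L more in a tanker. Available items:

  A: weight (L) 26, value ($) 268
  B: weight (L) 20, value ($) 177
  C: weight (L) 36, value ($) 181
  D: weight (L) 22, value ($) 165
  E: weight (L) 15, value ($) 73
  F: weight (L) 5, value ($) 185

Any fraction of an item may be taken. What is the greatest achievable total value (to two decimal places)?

667.50

Ratios (sorted): F 37.00, A 10.31, B 8.85, D 7.50, C 5.03, E 4.87
take F (5 @ 185); take A (26 @ 268); take B (20 @ 177); take 5/22 of D → 37.50. Capacity used 56/56.
Total value = 667.50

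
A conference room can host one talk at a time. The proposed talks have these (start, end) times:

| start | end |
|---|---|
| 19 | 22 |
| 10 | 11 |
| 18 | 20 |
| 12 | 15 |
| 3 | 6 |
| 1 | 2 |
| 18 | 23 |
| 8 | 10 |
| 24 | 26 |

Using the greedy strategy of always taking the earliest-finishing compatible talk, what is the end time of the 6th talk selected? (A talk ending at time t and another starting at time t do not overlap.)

Sorted by end: (1,2)  (3,6)  (8,10)  (10,11)  (12,15)  (18,20)  (19,22)  (18,23)  (24,26)
take (1,2); take (3,6); take (8,10); take (10,11); take (12,15); take (18,20); skip (18,23); take (24,26).
Selected: (1,2) (3,6) (8,10) (10,11) (12,15) (18,20) (24,26)

20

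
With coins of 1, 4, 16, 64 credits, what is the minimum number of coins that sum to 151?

7

Use the largest denomination that fits, subtract, and repeat.
151 − 2×64→23 − 1×16→7 − 1×4→3 − 3×1→0
Total coins = 2 + 1 + 1 + 3 = 7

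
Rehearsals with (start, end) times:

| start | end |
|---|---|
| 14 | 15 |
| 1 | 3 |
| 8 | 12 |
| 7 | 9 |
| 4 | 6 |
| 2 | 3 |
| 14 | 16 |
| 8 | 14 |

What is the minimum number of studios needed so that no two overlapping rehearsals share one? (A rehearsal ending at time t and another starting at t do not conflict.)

starts: [1, 2, 4, 7, 8, 8, 14, 14]
ends:   [3, 3, 6, 9, 12, 14, 15, 16]
s1→1 s2→2 e3→1 e3→0 s4→1 e6→0 s7→1 s8→2 s8→3  — peak 3.

3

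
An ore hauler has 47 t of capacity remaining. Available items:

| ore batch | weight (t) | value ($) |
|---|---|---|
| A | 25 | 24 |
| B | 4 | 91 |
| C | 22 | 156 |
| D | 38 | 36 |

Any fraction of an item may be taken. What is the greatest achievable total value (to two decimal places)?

267.16

Greedy by value/weight ratio, highest first.
Order: B (91/4=22.75) > C (156/22=7.09) > A (24/25=0.96) > D (36/38=0.95)
Fill: take B (4 @ 91) → take C (22 @ 156) → take 21/25 of A → 20.16; 47/47 used.
Total value = 267.16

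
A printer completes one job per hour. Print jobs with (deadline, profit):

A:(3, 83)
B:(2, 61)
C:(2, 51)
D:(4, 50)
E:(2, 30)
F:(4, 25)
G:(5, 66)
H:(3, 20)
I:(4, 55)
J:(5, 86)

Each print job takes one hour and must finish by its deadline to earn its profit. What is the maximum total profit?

351

By profit: J(d5,86), A(d3,83), G(d5,66), B(d2,61), I(d4,55), C(d2,51), D(d4,50), E(d2,30), F(d4,25), H(d3,20)
J→slot 5; A→slot 3; G→slot 4; B→slot 2; I→slot 1; C skipped; D skipped; E skipped; F skipped; H skipped.
Profit = 55 + 61 + 83 + 66 + 86 = 351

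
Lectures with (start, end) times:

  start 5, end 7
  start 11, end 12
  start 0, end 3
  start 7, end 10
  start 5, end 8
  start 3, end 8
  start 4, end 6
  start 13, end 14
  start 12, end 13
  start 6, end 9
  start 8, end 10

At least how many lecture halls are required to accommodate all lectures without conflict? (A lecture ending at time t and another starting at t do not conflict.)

4

The answer is the maximum number of intervals overlapping at any instant.
starts: [0, 3, 4, 5, 5, 6, 7, 8, 11, 12, 13]
ends:   [3, 6, 7, 8, 8, 9, 10, 10, 12, 13, 14]
s0→1 e3→0 s3→1 s4→2 s5→3 s5→4  — peak 4.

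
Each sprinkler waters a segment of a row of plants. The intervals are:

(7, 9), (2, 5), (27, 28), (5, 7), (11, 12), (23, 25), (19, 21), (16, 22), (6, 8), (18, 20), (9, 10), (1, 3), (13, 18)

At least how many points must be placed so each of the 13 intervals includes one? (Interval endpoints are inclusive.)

Process intervals by earliest right end; each time one isn't hit yet, stab at its right endpoint.
Sorted: [1,3] [2,5] [5,7] [6,8] [7,9] [9,10] [11,12] [13,18] [18,20] [19,21] [16,22] [23,25] [27,28]
{[1,3],[2,5]} hit by 3; {[5,7],[6,8],[7,9]} hit by 7; {[9,10]} hit by 10; {[11,12]} hit by 12; {[13,18],[18,20]} hit by 18; {[19,21],[16,22]} hit by 21; {[23,25]} hit by 25; {[27,28]} hit by 28.
Points: 3, 7, 10, 12, 18, 21, 25, 28 (8 total).

8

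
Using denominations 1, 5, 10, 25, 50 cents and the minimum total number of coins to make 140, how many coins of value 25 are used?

Use the largest denomination that fits, subtract, and repeat.
140 = 2×50 + 1×25 + 1×10 + 1×5
Count of 25: 1

1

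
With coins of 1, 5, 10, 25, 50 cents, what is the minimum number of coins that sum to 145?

Use the largest denomination that fits, subtract, and repeat.
145 − 2×50→45 − 1×25→20 − 2×10→0
Total coins = 2 + 1 + 2 = 5

5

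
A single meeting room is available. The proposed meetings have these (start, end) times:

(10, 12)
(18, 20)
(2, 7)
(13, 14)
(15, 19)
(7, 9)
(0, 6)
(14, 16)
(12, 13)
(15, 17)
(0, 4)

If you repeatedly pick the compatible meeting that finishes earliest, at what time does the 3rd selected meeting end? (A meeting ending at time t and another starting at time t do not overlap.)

By end time: (0,4), (0,6), (2,7), (7,9), (10,12), (12,13), (13,14), (14,16), (15,17), (15,19), (18,20).
Pick (0,4); next start ≥ 4 → (7,9); next start ≥ 9 → (10,12); next start ≥ 12 → (12,13); next start ≥ 13 → (13,14); next start ≥ 14 → (14,16); next start ≥ 16 → (18,20).
Selected: (0,4) (7,9) (10,12) (12,13) (13,14) (14,16) (18,20)

12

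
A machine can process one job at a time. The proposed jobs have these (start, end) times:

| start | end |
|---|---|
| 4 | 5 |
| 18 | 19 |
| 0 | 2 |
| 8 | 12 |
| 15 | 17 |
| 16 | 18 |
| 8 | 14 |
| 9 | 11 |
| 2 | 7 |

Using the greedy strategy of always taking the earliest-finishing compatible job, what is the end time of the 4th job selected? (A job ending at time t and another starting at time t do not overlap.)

17

Sorted by end: (0,2)  (4,5)  (2,7)  (9,11)  (8,12)  (8,14)  (15,17)  (16,18)  (18,19)
take (0,2); take (4,5); take (9,11); skip (8,14); take (15,17); skip (16,18); take (18,19).
Selected: (0,2) (4,5) (9,11) (15,17) (18,19)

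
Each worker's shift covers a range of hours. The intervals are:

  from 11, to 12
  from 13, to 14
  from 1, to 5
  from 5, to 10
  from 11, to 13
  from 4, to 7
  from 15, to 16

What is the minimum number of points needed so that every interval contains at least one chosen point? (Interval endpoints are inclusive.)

4

Process intervals by earliest right end; each time one isn't hit yet, stab at its right endpoint.
Sorted: [1,5] [4,7] [5,10] [11,12] [11,13] [13,14] [15,16]
{[1,5],[4,7],[5,10]} hit by 5; {[11,12],[11,13]} hit by 12; {[13,14]} hit by 14; {[15,16]} hit by 16.
Points: 5, 12, 14, 16 (4 total).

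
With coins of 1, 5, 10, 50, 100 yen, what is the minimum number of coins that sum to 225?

5

Greedy: take as many of the largest coin as possible, then repeat with the remainder.
225 = 2×100 + 2×10 + 1×5
Total coins = 2 + 2 + 1 = 5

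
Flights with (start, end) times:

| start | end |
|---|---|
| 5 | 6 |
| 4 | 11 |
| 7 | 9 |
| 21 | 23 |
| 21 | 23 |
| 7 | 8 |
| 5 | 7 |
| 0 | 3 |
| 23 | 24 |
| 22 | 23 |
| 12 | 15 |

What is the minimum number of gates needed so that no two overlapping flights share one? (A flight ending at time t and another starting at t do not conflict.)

Count concurrent intervals with a sweep; the peak is the room count.
starts: [0, 4, 5, 5, 7, 7, 12, 21, 21, 22, 23]
ends:   [3, 6, 7, 8, 9, 11, 15, 23, 23, 23, 24]
s0→1 e3→0 s4→1 s5→2 s5→3  — peak 3.

3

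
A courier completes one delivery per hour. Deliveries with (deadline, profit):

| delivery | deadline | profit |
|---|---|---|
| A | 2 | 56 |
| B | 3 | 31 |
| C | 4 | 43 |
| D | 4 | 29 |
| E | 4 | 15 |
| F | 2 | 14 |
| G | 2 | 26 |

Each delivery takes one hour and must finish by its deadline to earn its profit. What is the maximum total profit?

Sort by profit descending; place each in the latest free slot ≤ its deadline.
Profit order: A=56 C=43 B=31 D=29 G=26 E=15 F=14
Assign: A→slot 2, C→slot 4, B→slot 3, D→slot 1, G skipped, E skipped, F skipped.
Slots: [1:D] [2:A] [3:B] [4:C]
Profit = 29 + 56 + 31 + 43 = 159

159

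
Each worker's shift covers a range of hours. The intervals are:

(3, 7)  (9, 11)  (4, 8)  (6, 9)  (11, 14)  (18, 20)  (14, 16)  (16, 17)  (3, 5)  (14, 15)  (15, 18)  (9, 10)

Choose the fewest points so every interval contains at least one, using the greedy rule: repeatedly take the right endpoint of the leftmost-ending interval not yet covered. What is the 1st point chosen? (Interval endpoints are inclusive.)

5

Sorted: [3,5] [3,7] [4,8] [6,9] [9,10] [9,11] [11,14] [14,15] [14,16] [16,17] [15,18] [18,20]
{[3,5],[3,7],[4,8]} hit by 5; {[6,9],[9,10],[9,11]} hit by 9; {[11,14],[14,15],[14,16]} hit by 14; {[16,17],[15,18]} hit by 17; {[18,20]} hit by 20.
Points: 5, 9, 14, 17, 20 (5 total).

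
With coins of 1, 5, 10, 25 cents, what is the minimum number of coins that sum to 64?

64 − 2×25→14 − 1×10→4 − 4×1→0
Total coins = 2 + 1 + 4 = 7

7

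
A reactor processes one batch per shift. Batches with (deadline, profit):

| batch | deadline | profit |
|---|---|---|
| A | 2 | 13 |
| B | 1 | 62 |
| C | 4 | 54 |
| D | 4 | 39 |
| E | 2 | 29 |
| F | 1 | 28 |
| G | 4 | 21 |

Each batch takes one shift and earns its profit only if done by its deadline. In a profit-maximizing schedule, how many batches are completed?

4

By profit: B(d1,62), C(d4,54), D(d4,39), E(d2,29), F(d1,28), G(d4,21), A(d2,13)
B→slot 1; C→slot 4; D→slot 3; E→slot 2; F skipped; G skipped; A skipped.
4 of 7 scheduled.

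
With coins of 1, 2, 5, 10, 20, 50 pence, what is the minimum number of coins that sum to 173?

Use the largest denomination that fits, subtract, and repeat.
173 − 3×50→23 − 1×20→3 − 1×2→1 − 1×1→0
Total coins = 3 + 1 + 1 + 1 = 6

6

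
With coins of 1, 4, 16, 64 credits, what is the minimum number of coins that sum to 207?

Use the largest denomination that fits, subtract, and repeat.
207 = 3×64 + 3×4 + 3×1
Total coins = 3 + 3 + 3 = 9

9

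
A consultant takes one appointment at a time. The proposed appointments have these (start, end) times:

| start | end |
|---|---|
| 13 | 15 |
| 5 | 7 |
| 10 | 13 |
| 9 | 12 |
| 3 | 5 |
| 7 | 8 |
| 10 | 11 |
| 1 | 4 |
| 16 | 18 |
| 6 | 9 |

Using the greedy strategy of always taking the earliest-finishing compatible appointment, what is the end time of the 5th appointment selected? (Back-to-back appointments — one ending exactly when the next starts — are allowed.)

15

Order by finish time; keep every interval that doesn't clash with the previous kept one.
Sorted by end: (1,4)  (3,5)  (5,7)  (7,8)  (6,9)  (10,11)  (9,12)  (10,13)  (13,15)  (16,18)
take (1,4); take (5,7); take (7,8); skip (6,9); take (10,11); take (13,15); take (16,18).
Selected: (1,4) (5,7) (7,8) (10,11) (13,15) (16,18)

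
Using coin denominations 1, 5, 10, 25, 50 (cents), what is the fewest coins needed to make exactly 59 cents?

Use the largest denomination that fits, subtract, and repeat.
59 = 1×50 + 1×5 + 4×1
Total coins = 1 + 1 + 4 = 6

6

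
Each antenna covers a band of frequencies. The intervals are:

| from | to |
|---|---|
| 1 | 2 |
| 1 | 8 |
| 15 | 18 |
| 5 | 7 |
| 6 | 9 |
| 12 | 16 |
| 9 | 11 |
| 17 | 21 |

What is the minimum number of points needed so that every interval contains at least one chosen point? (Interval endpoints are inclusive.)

Process intervals by earliest right end; each time one isn't hit yet, stab at its right endpoint.
Sorted: [1,2] [5,7] [1,8] [6,9] [9,11] [12,16] [15,18] [17,21]
{[1,2]} hit by 2; {[5,7],[1,8],[6,9]} hit by 7; {[9,11]} hit by 11; {[12,16],[15,18]} hit by 16; {[17,21]} hit by 21.
Points: 2, 7, 11, 16, 21 (5 total).

5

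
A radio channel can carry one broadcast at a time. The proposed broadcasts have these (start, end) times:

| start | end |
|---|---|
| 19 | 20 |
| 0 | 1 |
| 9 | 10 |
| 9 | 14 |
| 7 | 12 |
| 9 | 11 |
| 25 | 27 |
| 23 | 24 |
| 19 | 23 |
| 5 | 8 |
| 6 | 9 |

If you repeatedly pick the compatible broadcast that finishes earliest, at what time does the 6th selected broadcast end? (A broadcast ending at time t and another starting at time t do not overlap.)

Sort by end time and greedily take each interval whose start is ≥ the last chosen end.
Sorted by end: (0,1)  (5,8)  (6,9)  (9,10)  (9,11)  (7,12)  (9,14)  (19,20)  (19,23)  (23,24)  (25,27)
take (0,1); take (5,8); skip (6,9); take (9,10); skip (7,12); skip (9,14); take (19,20); take (23,24); take (25,27).
Selected: (0,1) (5,8) (9,10) (19,20) (23,24) (25,27)

27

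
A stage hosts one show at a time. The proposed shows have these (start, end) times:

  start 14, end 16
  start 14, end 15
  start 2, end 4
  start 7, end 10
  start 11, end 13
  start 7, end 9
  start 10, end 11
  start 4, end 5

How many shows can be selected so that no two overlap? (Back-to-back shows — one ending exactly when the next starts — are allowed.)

6

Sorted by end: (2,4)  (4,5)  (7,9)  (7,10)  (10,11)  (11,13)  (14,15)  (14,16)
take (2,4); take (4,5); take (7,9); take (10,11); take (11,13); take (14,15); skip (14,16).
Selected 6 shows.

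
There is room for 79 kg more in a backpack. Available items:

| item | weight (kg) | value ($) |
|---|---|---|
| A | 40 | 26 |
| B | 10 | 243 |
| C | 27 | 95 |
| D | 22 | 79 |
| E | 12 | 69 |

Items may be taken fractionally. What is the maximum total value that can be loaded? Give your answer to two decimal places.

Ratios (sorted): B 24.30, E 5.75, D 3.59, C 3.52, A 0.65
take B (10 @ 243); take E (12 @ 69); take D (22 @ 79); take C (27 @ 95); take 8/40 of A → 5.20. Capacity used 79/79.
Total value = 491.20

491.20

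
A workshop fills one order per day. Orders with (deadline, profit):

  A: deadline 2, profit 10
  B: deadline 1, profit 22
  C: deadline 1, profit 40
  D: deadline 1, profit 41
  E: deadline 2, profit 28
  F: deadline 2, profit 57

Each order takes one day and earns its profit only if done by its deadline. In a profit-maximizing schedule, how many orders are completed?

2

Sort by profit descending; place each in the latest free slot ≤ its deadline.
By profit: F(d2,57), D(d1,41), C(d1,40), E(d2,28), B(d1,22), A(d2,10)
F→slot 2; D→slot 1; C skipped; E skipped; B skipped; A skipped.
2 of 6 scheduled.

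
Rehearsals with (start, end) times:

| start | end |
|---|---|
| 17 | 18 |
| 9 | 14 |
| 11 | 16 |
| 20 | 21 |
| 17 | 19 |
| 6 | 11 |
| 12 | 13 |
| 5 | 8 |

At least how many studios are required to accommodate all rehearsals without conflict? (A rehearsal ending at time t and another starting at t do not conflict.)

The answer is the maximum number of intervals overlapping at any instant.
starts: [5, 6, 9, 11, 12, 17, 17, 20]
ends:   [8, 11, 13, 14, 16, 18, 19, 21]
s5→1 s6→2 e8→1 s9→2 e11→1 s11→2 s12→3  — peak 3.

3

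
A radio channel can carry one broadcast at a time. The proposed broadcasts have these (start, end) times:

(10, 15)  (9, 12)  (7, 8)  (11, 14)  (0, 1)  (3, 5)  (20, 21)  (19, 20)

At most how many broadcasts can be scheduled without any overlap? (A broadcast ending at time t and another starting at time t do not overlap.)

6

By end time: (0,1), (3,5), (7,8), (9,12), (11,14), (10,15), (19,20), (20,21).
Pick (0,1); next start ≥ 1 → (3,5); next start ≥ 5 → (7,8); next start ≥ 8 → (9,12); next start ≥ 12 → (19,20); next start ≥ 20 → (20,21).
Selected 6 broadcasts.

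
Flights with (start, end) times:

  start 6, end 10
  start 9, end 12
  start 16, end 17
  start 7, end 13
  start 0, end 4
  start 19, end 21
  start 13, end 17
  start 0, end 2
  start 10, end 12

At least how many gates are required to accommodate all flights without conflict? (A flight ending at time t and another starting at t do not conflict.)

3

Count concurrent intervals with a sweep; the peak is the room count.
starts: [0, 0, 6, 7, 9, 10, 13, 16, 19]
ends:   [2, 4, 10, 12, 12, 13, 17, 17, 21]
s0→1 s0→2 e2→1 e4→0 s6→1 s7→2 s9→3  — peak 3.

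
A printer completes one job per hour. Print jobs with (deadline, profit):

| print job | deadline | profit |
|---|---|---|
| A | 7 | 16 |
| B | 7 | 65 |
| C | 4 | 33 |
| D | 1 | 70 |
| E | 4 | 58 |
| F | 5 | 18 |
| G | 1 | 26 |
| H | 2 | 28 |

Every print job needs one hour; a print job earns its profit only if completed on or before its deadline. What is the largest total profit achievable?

288

Sort by profit descending; place each in the latest free slot ≤ its deadline.
Profit order: D=70 B=65 E=58 C=33 H=28 G=26 F=18 A=16
Assign: D→slot 1, B→slot 7, E→slot 4, C→slot 3, H→slot 2, G skipped, F→slot 5, A→slot 6.
Slots: [1:D] [2:H] [3:C] [4:E] [5:F] [6:A] [7:B]
Profit = 70 + 28 + 33 + 58 + 18 + 16 + 65 = 288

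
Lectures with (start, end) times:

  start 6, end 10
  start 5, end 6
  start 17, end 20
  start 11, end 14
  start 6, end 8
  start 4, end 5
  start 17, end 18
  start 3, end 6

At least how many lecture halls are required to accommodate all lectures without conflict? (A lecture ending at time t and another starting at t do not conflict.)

Count concurrent intervals with a sweep; the peak is the room count.
Events (time:±→running): 3:+→1 4:+→2 … peak 2.

2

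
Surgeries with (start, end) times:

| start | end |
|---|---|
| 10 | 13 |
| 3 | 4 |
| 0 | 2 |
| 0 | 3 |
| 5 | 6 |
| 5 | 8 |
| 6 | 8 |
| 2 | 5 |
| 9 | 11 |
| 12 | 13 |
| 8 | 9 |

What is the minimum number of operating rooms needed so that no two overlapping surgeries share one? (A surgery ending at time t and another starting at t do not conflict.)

Count concurrent intervals with a sweep; the peak is the room count.
starts: [0, 0, 2, 3, 5, 5, 6, 8, 9, 10, 12]
ends:   [2, 3, 4, 5, 6, 8, 8, 9, 11, 13, 13]
s0→1 s0→2  — peak 2.

2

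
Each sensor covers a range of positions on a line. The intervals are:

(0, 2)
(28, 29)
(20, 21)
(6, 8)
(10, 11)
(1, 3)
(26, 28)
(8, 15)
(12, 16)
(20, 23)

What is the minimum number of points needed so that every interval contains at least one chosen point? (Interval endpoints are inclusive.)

Process intervals by earliest right end; each time one isn't hit yet, stab at its right endpoint.
By right end: [0,2]  [1,3]  [6,8]  [10,11]  [8,15]  [12,16]  [20,21]  [20,23]  [26,28]  [28,29]
[0,2] uncovered → point at 2; [6,8] uncovered → point at 8; [10,11] uncovered → point at 11; [12,16] uncovered → point at 16; [20,21] uncovered → point at 21; [26,28] uncovered → point at 28.
Points: 2, 8, 11, 16, 21, 28 (6 total).

6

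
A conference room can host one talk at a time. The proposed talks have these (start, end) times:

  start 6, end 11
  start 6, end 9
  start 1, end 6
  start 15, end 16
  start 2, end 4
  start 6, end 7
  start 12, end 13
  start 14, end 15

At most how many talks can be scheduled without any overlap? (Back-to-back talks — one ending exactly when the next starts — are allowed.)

Greedy by earliest finish: after sorting by end time, pick each interval compatible with the last pick.
By end time: (2,4), (1,6), (6,7), (6,9), (6,11), (12,13), (14,15), (15,16).
Pick (2,4); next start ≥ 4 → (6,7); next start ≥ 7 → (12,13); next start ≥ 13 → (14,15); next start ≥ 15 → (15,16).
Selected 5 talks.

5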